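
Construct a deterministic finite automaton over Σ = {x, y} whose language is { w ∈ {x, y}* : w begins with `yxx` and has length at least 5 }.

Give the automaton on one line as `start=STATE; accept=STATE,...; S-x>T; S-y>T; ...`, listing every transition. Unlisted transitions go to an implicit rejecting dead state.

Handle the two conditions separately and then intersect. The first has 5 states tracking whether the input so far still matches the prefix `yxx`; the second has 7 states tracking the input length, saturating at 6. A product state is a pair (one from each), accepting exactly when both do.
          x    y  
>  S0     S1   S2 
   S1     S3   S3 
   S2     S4   S3 
   S3     S5   S5 
   S4     S6   S5 
   S5     S7   S7 
   S6     S8   S8 
   S7     S9   S9 
   S8    S10  S10 
   S9    S11  S11 
 * S10   S12  S12 
   S11   S11  S11 
 * S12   S12  S12 
(> = start, * = accepting)

start=S0; accept=S10,S12; S0-x>S1; S0-y>S2; S1-x>S3; S1-y>S3; S2-x>S4; S2-y>S3; S3-x>S5; S3-y>S5; S4-x>S6; S4-y>S5; S5-x>S7; S5-y>S7; S6-x>S8; S6-y>S8; S7-x>S9; S7-y>S9; S8-x>S10; S8-y>S10; S9-x>S11; S9-y>S11; S10-x>S12; S10-y>S12; S11-x>S11; S11-y>S11; S12-x>S12; S12-y>S12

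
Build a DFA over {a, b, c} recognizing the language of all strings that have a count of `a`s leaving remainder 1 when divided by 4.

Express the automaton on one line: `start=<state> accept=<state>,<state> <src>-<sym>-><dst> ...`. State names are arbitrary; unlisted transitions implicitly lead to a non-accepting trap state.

start=q0 accept=q1 q0-a->q1 q0-b->q0 q0-c->q0 q1-a->q2 q1-b->q1 q1-c->q1 q2-a->q3 q2-b->q2 q2-c->q2 q3-a->q0 q3-b->q3 q3-c->q3

Keep the running count of `a`s modulo 4: each `a` advances along the cycle q0 → q1 → q2 → q3 → q0 while other symbols loop. Accept at q1.
With 4 states:
        a   b   c  
>  q0   q1  q0  q0 
 * q1   q2  q1  q1 
   q2   q3  q2  q2 
   q3   q0  q3  q3 
(> = start, * = accepting)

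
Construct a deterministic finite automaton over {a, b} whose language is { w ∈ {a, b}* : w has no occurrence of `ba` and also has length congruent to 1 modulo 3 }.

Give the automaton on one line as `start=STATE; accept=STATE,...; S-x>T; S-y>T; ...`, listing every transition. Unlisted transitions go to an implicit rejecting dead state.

start=s0; accept=s1,s2; s0-a>s1; s0-b>s2; s1-a>s3; s1-b>s4; s2-a>s5; s2-b>s4; s3-a>s0; s3-b>s6; s4-a>s5; s4-b>s6; s5-a>s5; s5-b>s5; s6-a>s5; s6-b>s2

Run two small machines in parallel and take their product. One (3 states) tracks partial matches of the forbidden pattern `ba`; the other (3 states) tracks the input length modulo 3. Each combined state is a pair, one component from each; accept when both components accept. After merging equivalent states the machine shrinks.
        a   b  
>  s0   s1  s2 
 * s1   s3  s4 
 * s2   s5  s4 
   s3   s0  s6 
   s4   s5  s6 
   s5   s5  s5 
   s6   s5  s2 
(> = start, * = accepting)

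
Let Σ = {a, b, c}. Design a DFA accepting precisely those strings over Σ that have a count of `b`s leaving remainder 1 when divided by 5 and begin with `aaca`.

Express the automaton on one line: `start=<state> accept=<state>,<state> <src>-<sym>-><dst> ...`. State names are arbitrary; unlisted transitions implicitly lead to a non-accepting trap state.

Build one automaton per condition and run them in lockstep. The first has 5 states tracking the count of `b`s modulo 5; the second has 6 states tracking whether the input so far still matches the prefix `aaca`. A product state is a pair (one from each), accepting exactly when both do.
          a    b    c  
>  s0     s1   s2   s3 
   s1     s4   s2   s3 
   s2     s2   s5   s2 
   s3     s3   s2   s3 
   s4     s3   s2   s6 
   s5     s5   s7   s5 
   s6     s8   s2   s3 
   s7     s7   s9   s7 
   s8     s8  s10   s8 
   s9     s9   s3   s9 
 * s10   s10  s11  s10 
   s11   s11  s12  s11 
   s12   s12  s13  s12 
   s13   s13   s8  s13 
(> = start, * = accepting)

start=s0 accept=s10 s0-a->s1 s0-b->s2 s0-c->s3 s1-a->s4 s1-b->s2 s1-c->s3 s2-a->s2 s2-b->s5 s2-c->s2 s3-a->s3 s3-b->s2 s3-c->s3 s4-a->s3 s4-b->s2 s4-c->s6 s5-a->s5 s5-b->s7 s5-c->s5 s6-a->s8 s6-b->s2 s6-c->s3 s7-a->s7 s7-b->s9 s7-c->s7 s8-a->s8 s8-b->s10 s8-c->s8 s9-a->s9 s9-b->s3 s9-c->s9 s10-a->s10 s10-b->s11 s10-c->s10 s11-a->s11 s11-b->s12 s11-c->s11 s12-a->s12 s12-b->s13 s12-c->s12 s13-a->s13 s13-b->s8 s13-c->s13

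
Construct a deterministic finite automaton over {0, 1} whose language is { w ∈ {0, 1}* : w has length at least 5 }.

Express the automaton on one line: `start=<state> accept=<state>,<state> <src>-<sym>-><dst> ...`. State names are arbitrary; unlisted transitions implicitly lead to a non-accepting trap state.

Count input length up to 6: every symbol moves from q0 toward q6, which means 'more than 5' and absorbs. Accept from {q5, q6}.
With 7 states:
        0   1  
>  q0   q1  q1 
   q1   q2  q2 
   q2   q3  q3 
   q3   q4  q4 
   q4   q5  q5 
 * q5   q6  q6 
 * q6   q6  q6 
(> = start, * = accepting)

start=q0 accept=q5,q6 q0-0->q1 q0-1->q1 q1-0->q2 q1-1->q2 q2-0->q3 q2-1->q3 q3-0->q4 q3-1->q4 q4-0->q5 q4-1->q5 q5-0->q6 q5-1->q6 q6-0->q6 q6-1->q6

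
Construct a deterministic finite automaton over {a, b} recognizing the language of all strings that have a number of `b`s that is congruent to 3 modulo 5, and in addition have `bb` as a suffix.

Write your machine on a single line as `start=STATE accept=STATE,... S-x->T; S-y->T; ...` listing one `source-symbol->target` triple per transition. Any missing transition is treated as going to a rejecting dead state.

Run two small machines in parallel and take their product. One (5 states) tracks the count of `b`s modulo 5; the other (3 states) tracks how much of the suffix `bb` has currently been matched. Each combined state is a pair, one component from each; accept when both components accept.
          a    b  
>  q0     q0   q1 
   q1     q2   q3 
   q2     q2   q4 
   q3     q5   q6 
   q4     q5   q6 
   q5     q5   q7 
 * q6     q8   q9 
   q7     q8   q9 
   q8     q8  q10 
   q9    q11  q12 
   q10   q11  q12 
   q11   q11  q13 
   q12    q0  q14 
   q13    q0  q14 
   q14    q2   q3 
(> = start, * = accepting)

start=q0; accept=q6; q0-a->q0; q0-b->q1; q1-a->q2; q1-b->q3; q2-a->q2; q2-b->q4; q3-a->q5; q3-b->q6; q4-a->q5; q4-b->q6; q5-a->q5; q5-b->q7; q6-a->q8; q6-b->q9; q7-a->q8; q7-b->q9; q8-a->q8; q8-b->q10; q9-a->q11; q9-b->q12; q10-a->q11; q10-b->q12; q11-a->q11; q11-b->q13; q12-a->q0; q12-b->q14; q13-a->q0; q13-b->q14; q14-a->q2; q14-b->q3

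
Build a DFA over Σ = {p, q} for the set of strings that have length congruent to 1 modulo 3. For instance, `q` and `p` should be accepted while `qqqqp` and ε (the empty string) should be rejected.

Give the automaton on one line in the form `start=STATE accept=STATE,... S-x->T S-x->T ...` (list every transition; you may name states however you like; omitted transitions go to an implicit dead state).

Count input length modulo 3: every symbol advances one step around the cycle S0 → S1 → S2 → S0. Accept at S1.
A 3-state machine:
        p   q  
>  S0   S1  S1 
 * S1   S2  S2 
   S2   S0  S0 
(> = start, * = accepting)

start=S0 accept=S1 S0-p->S1 S0-q->S1 S1-p->S2 S1-q->S2 S2-p->S0 S2-q->S0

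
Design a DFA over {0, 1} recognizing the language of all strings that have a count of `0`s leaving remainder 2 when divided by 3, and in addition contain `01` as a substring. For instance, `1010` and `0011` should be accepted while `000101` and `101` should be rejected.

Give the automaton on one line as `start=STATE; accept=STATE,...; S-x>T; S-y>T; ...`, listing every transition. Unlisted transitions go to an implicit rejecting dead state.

Run two small machines in parallel and take their product. The first has 3 states tracking the count of `0`s modulo 3; the second has 3 states tracking whether and how much of `01` has been seen. A product state is a pair (one from each), accepting exactly when both do.
With 7 states:
        0   1  
>  q0   q1  q0 
   q1   q2  q3 
   q2   q4  q5 
   q3   q5  q3 
   q4   q1  q6 
 * q5   q6  q5 
   q6   q3  q6 
(> = start, * = accepting)

start=q0; accept=q5; q0-0>q1; q0-1>q0; q1-0>q2; q1-1>q3; q2-0>q4; q2-1>q5; q3-0>q5; q3-1>q3; q4-0>q1; q4-1>q6; q5-0>q6; q5-1>q5; q6-0>q3; q6-1>q6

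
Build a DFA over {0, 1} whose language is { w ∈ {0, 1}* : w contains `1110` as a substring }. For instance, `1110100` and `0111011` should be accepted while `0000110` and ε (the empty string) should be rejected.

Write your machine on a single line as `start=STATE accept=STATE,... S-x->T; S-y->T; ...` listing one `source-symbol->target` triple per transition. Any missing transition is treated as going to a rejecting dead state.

start=q0; accept=q4; q0-0->q0; q0-1->q1; q1-0->q0; q1-1->q2; q2-0->q0; q2-1->q3; q3-0->q4; q3-1->q3; q4-0->q4; q4-1->q4

Track how much of `1110` has been matched so far: state q0 is no progress, q4 is the absorbing accept state reached once `1110` has occurred. Intermediate states record partial matches; on a mismatch, fall back to the longest reusable overlap.
A 5-state machine:
        0   1  
>  q0   q0  q1 
   q1   q0  q2 
   q2   q0  q3 
   q3   q4  q3 
 * q4   q4  q4 
(> = start, * = accepting)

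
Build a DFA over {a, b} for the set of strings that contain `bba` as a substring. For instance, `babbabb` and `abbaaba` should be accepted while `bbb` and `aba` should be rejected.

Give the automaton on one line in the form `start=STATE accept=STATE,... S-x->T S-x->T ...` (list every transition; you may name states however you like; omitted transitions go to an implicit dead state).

start=q0 accept=q3 q0-a->q0 q0-b->q1 q1-a->q0 q1-b->q2 q2-a->q3 q2-b->q2 q3-a->q3 q3-b->q3

Track how much of `bba` has been matched so far: state q0 is no progress, q3 is the absorbing accept state reached once `bba` has occurred. Intermediate states record partial matches; on a mismatch, fall back to the longest reusable overlap.
With 4 states:
        a   b  
>  q0   q0  q1 
   q1   q0  q2 
   q2   q3  q2 
 * q3   q3  q3 
(> = start, * = accepting)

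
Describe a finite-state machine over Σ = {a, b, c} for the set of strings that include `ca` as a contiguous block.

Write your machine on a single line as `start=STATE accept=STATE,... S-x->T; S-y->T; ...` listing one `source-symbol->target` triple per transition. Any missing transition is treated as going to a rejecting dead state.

start=q0; accept=q2; q0-a->q0; q0-b->q0; q0-c->q1; q1-a->q2; q1-b->q0; q1-c->q1; q2-a->q2; q2-b->q2; q2-c->q2

Track how much of `ca` has been matched so far: state q0 is no progress, q2 is the absorbing accept state reached once `ca` has occurred. Intermediate states record partial matches; on a mismatch, fall back to the longest reusable overlap.
With 3 states:
        a   b   c  
>  q0   q0  q0  q1 
   q1   q2  q0  q1 
 * q2   q2  q2  q2 
(> = start, * = accepting)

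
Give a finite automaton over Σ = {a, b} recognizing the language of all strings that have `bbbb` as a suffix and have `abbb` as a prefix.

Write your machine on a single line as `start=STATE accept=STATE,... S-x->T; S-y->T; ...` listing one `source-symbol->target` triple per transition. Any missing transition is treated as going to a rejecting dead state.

Run two small machines in parallel and take their product. The first has 5 states tracking how much of the suffix `bbbb` has currently been matched; the second has 6 states tracking whether the input so far still matches the prefix `abbb`. A product state is a pair (one from each), accepting exactly when both do. After merging equivalent states the machine shrinks.
10 states suffice.
        a   b  
>  q0   q1  q2 
   q1   q2  q3 
   q2   q2  q2 
   q3   q2  q4 
   q4   q2  q5 
   q5   q6  q7 
   q6   q6  q8 
 * q7   q6  q7 
   q8   q6  q9 
   q9   q6  q5 
(> = start, * = accepting)

start=q0; accept=q7; q0-a->q1; q0-b->q2; q1-a->q2; q1-b->q3; q2-a->q2; q2-b->q2; q3-a->q2; q3-b->q4; q4-a->q2; q4-b->q5; q5-a->q6; q5-b->q7; q6-a->q6; q6-b->q8; q7-a->q6; q7-b->q7; q8-a->q6; q8-b->q9; q9-a->q6; q9-b->q5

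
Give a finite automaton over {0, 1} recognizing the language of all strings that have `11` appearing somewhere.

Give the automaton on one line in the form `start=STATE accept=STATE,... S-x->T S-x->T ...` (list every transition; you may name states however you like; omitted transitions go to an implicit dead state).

start=q0 accept=q2 q0-0->q0 q0-1->q1 q1-0->q0 q1-1->q2 q2-0->q2 q2-1->q2

Track how much of `11` has been matched so far: state q0 is no progress, q2 is the absorbing accept state reached once `11` has occurred. Intermediate states record partial matches; on a mismatch, fall back to the longest reusable overlap.
3 states suffice.
        0   1  
>  q0   q0  q1 
   q1   q0  q2 
 * q2   q2  q2 
(> = start, * = accepting)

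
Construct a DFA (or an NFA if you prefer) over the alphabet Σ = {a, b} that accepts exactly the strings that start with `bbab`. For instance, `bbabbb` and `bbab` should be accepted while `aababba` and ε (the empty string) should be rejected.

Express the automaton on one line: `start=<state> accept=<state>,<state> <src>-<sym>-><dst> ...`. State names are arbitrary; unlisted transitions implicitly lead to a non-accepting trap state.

start=s0 accept=s4 s0-a->s5 s0-b->s1 s1-a->s5 s1-b->s2 s2-a->s3 s2-b->s5 s3-a->s5 s3-b->s4 s4-a->s4 s4-b->s4 s5-a->s5 s5-b->s5

Check the first 4 symbols one by one: s0 through s3 record how many have matched `bbab` so far; any wrong symbol goes to the dead state s5. After all 4 match we enter the accepting sink s4.
6 states suffice.
        a   b  
>  s0   s5  s1 
   s1   s5  s2 
   s2   s3  s5 
   s3   s5  s4 
 * s4   s4  s4 
   s5   s5  s5 
(> = start, * = accepting)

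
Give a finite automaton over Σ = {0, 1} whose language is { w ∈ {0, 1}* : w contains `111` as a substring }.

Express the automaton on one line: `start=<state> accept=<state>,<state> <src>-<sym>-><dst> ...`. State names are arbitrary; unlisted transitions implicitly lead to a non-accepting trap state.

States S0..S2 record the length of the longest prefix of `111` that matches the current input suffix. Reaching S3 means `111` has been seen, and we stay there forever. Accept from S3.
With 4 states:
        0   1  
>  S0   S0  S1 
   S1   S0  S2 
   S2   S0  S3 
 * S3   S3  S3 
(> = start, * = accepting)

start=S0 accept=S3 S0-0->S0 S0-1->S1 S1-0->S0 S1-1->S2 S2-0->S0 S2-1->S3 S3-0->S3 S3-1->S3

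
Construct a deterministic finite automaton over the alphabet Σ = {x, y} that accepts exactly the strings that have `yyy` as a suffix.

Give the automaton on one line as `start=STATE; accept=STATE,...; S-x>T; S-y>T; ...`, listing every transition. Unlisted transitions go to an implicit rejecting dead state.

Let each state record the length of the longest suffix of the input read so far that is also a prefix of `yyy`. q1 means the last symbol is `y`; q2 means the last 2 symbols are `yy`; q3 means the last 3 symbols are `yyy`. Accept only at q3, where the string currently ends in `yyy`.
With 4 states:
        x   y  
>  q0   q0  q1 
   q1   q0  q2 
   q2   q0  q3 
 * q3   q0  q3 
(> = start, * = accepting)

start=q0; accept=q3; q0-x>q0; q0-y>q1; q1-x>q0; q1-y>q2; q2-x>q0; q2-y>q3; q3-x>q0; q3-y>q3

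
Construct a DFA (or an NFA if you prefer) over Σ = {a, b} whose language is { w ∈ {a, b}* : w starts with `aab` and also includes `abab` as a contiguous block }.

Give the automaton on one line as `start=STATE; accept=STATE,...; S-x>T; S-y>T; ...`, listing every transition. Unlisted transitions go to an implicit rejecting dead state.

start=q0; accept=q12; q0-a>q1; q0-b>q2; q1-a>q3; q1-b>q4; q2-a>q5; q2-b>q2; q3-a>q5; q3-b>q6; q4-a>q7; q4-b>q2; q5-a>q5; q5-b>q4; q6-a>q8; q6-b>q9; q7-a>q5; q7-b>q10; q8-a>q11; q8-b>q12; q9-a>q11; q9-b>q9; q10-a>q10; q10-b>q10; q11-a>q11; q11-b>q6; q12-a>q12; q12-b>q12

Build one automaton per condition and run them in lockstep. The first has 5 states tracking whether the input so far still matches the prefix `aab`; the second has 5 states tracking whether and how much of `abab` has been seen. A product state is a pair (one from each), accepting exactly when both do.
13 states suffice.
          a    b  
>  q0     q1   q2 
   q1     q3   q4 
   q2     q5   q2 
   q3     q5   q6 
   q4     q7   q2 
   q5     q5   q4 
   q6     q8   q9 
   q7     q5  q10 
   q8    q11  q12 
   q9    q11   q9 
   q10   q10  q10 
   q11   q11   q6 
 * q12   q12  q12 
(> = start, * = accepting)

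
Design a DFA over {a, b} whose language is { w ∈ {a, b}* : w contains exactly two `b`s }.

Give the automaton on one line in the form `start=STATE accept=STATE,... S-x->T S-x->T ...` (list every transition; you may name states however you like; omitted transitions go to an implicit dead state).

start=q0 accept=q2 q0-a->q0 q0-b->q1 q1-a->q1 q1-b->q2 q2-a->q2 q2-b->q3 q3-a->q3 q3-b->q3

Count `b`s, saturating at 3: states q0 through q2 mean 0 through 2 `b`s seen; q3 means more than 2. Each `b` increments (capped at q3); other symbols loop. Accept from {q2}.
With 4 states:
        a   b  
>  q0   q0  q1 
   q1   q1  q2 
 * q2   q2  q3 
   q3   q3  q3 
(> = start, * = accepting)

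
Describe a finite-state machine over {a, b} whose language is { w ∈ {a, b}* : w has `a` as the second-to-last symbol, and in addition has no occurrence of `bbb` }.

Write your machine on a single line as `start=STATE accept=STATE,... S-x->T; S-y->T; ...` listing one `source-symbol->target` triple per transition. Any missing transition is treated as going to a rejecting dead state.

start=S0; accept=S3,S4; S0-a->S1; S0-b->S2; S1-a->S3; S1-b->S4; S2-a->S1; S2-b->S5; S3-a->S3; S3-b->S4; S4-a->S1; S4-b->S5; S5-a->S1; S5-b->S6; S6-a->S6; S6-b->S6

Handle the two conditions separately and then intersect. One (7 states) tracks the last 2 symbols read; the other (4 states) tracks partial matches of the forbidden pattern `bbb`. Each combined state is a pair, one component from each; accept when both components accept. Minimizing collapses redundant product states.
        a   b  
>  S0   S1  S2 
   S1   S3  S4 
   S2   S1  S5 
 * S3   S3  S4 
 * S4   S1  S5 
   S5   S1  S6 
   S6   S6  S6 
(> = start, * = accepting)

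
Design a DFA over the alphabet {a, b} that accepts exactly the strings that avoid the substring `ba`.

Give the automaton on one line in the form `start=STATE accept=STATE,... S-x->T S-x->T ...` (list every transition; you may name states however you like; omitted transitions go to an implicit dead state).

This is the complement of 'contains `ba`'. Use the same substring-matching states — q0 through q2 holding how much of `ba` has just been matched — but flip the accepting set: everything except the trap q2 accepts.
A 3-state machine:
        a   b  
>* q0   q0  q1 
 * q1   q2  q1 
   q2   q2  q2 
(> = start, * = accepting)

start=q0 accept=q0,q1 q0-a->q0 q0-b->q1 q1-a->q2 q1-b->q1 q2-a->q2 q2-b->q2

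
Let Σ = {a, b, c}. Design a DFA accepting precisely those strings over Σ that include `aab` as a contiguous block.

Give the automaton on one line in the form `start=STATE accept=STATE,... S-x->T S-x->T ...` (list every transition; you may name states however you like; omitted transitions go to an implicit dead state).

Track how much of `aab` has been matched so far: state q0 is no progress, q3 is the absorbing accept state reached once `aab` has occurred. Intermediate states record partial matches; on a mismatch, fall back to the longest reusable overlap.
With 4 states:
        a   b   c  
>  q0   q1  q0  q0 
   q1   q2  q0  q0 
   q2   q2  q3  q0 
 * q3   q3  q3  q3 
(> = start, * = accepting)

start=q0 accept=q3 q0-a->q1 q0-b->q0 q0-c->q0 q1-a->q2 q1-b->q0 q1-c->q0 q2-a->q2 q2-b->q3 q2-c->q0 q3-a->q3 q3-b->q3 q3-c->q3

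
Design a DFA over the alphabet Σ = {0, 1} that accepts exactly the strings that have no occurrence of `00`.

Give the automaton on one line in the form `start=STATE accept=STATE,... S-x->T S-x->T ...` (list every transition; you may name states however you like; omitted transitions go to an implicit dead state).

start=q0 accept=q0,q1 q0-0->q1 q0-1->q0 q1-0->q2 q1-1->q0 q2-0->q2 q2-1->q2

This is the complement of 'contains `00`'. Use the same substring-matching states — q0 through q2 holding how much of `00` has just been matched — but flip the accepting set: everything except the trap q2 accepts.
3 states suffice.
        0   1  
>* q0   q1  q0 
 * q1   q2  q0 
   q2   q2  q2 
(> = start, * = accepting)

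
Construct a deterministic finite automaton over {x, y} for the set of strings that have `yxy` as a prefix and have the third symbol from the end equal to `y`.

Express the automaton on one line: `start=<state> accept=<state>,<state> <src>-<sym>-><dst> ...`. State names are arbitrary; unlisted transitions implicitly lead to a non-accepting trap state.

Run two small machines in parallel and take their product. One (5 states) tracks whether the input so far still matches the prefix `yxy`; the other (15 states) tracks the last 3 symbols read. Each combined state is a pair, one component from each; accept when both components accept.
          x    y  
>  q0     q1   q2 
   q1     q3   q4 
   q2     q5   q6 
   q3     q7   q8 
   q4     q9  q10 
   q5    q11  q12 
   q6    q13  q14 
   q7     q7   q8 
   q8     q9  q10 
   q9    q11  q15 
   q10   q13  q14 
   q11    q7   q8 
 * q12   q16  q17 
   q13   q11  q15 
   q14   q13  q14 
   q15    q9  q10 
   q16   q18  q12 
   q17   q19  q20 
 * q18   q21  q22 
 * q19   q18  q12 
 * q20   q19  q20 
   q21   q21  q22 
   q22   q16  q17 
(> = start, * = accepting)

start=q0 accept=q12,q18,q19,q20 q0-x->q1 q0-y->q2 q1-x->q3 q1-y->q4 q2-x->q5 q2-y->q6 q3-x->q7 q3-y->q8 q4-x->q9 q4-y->q10 q5-x->q11 q5-y->q12 q6-x->q13 q6-y->q14 q7-x->q7 q7-y->q8 q8-x->q9 q8-y->q10 q9-x->q11 q9-y->q15 q10-x->q13 q10-y->q14 q11-x->q7 q11-y->q8 q12-x->q16 q12-y->q17 q13-x->q11 q13-y->q15 q14-x->q13 q14-y->q14 q15-x->q9 q15-y->q10 q16-x->q18 q16-y->q12 q17-x->q19 q17-y->q20 q18-x->q21 q18-y->q22 q19-x->q18 q19-y->q12 q20-x->q19 q20-y->q20 q21-x->q21 q21-y->q22 q22-x->q16 q22-y->q17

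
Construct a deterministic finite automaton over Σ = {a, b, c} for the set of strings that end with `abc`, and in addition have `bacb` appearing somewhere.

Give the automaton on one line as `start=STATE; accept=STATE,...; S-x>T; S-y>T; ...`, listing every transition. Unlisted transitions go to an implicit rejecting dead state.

Run two small machines in parallel and take their product. One (4 states) tracks how much of the suffix `abc` has currently been matched; the other (5 states) tracks whether and how much of `bacb` has been seen. Each combined state is a pair, one component from each; accept when both components accept. Equivalent product states are then merged.
8 states suffice.
        a   b   c  
>  S0   S0  S1  S0 
   S1   S2  S1  S0 
   S2   S0  S1  S3 
   S3   S0  S4  S0 
   S4   S5  S4  S4 
   S5   S5  S6  S4 
   S6   S5  S4  S7 
 * S7   S5  S4  S4 
(> = start, * = accepting)

start=S0; accept=S7; S0-a>S0; S0-b>S1; S0-c>S0; S1-a>S2; S1-b>S1; S1-c>S0; S2-a>S0; S2-b>S1; S2-c>S3; S3-a>S0; S3-b>S4; S3-c>S0; S4-a>S5; S4-b>S4; S4-c>S4; S5-a>S5; S5-b>S6; S5-c>S4; S6-a>S5; S6-b>S4; S6-c>S7; S7-a>S5; S7-b>S4; S7-c>S4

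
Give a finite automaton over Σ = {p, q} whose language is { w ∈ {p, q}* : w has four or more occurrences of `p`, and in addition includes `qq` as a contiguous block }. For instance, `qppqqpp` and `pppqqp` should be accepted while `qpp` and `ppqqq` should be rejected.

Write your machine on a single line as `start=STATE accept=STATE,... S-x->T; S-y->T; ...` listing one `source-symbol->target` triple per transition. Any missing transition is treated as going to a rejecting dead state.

Handle the two conditions separately and then intersect. The first has 6 states tracking the count of `p`s, saturating at 5; the second has 3 states tracking whether and how much of `qq` has been seen. A product state is a pair (one from each), accepting exactly when both do. Minimizing collapses redundant product states.
          p    q  
>  s0     s1   s2 
   s1     s3   s4 
   s2     s1   s5 
   s3     s6   s7 
   s4     s3   s8 
   s5     s8   s5 
   s6     s9  s10 
   s7     s6  s11 
   s8    s11   s8 
   s9     s9  s12 
   s10    s9  s13 
   s11   s13  s11 
   s12    s9  s14 
   s13   s14  s13 
 * s14   s14  s14 
(> = start, * = accepting)

start=s0; accept=s14; s0-p->s1; s0-q->s2; s1-p->s3; s1-q->s4; s2-p->s1; s2-q->s5; s3-p->s6; s3-q->s7; s4-p->s3; s4-q->s8; s5-p->s8; s5-q->s5; s6-p->s9; s6-q->s10; s7-p->s6; s7-q->s11; s8-p->s11; s8-q->s8; s9-p->s9; s9-q->s12; s10-p->s9; s10-q->s13; s11-p->s13; s11-q->s11; s12-p->s9; s12-q->s14; s13-p->s14; s13-q->s13; s14-p->s14; s14-q->s14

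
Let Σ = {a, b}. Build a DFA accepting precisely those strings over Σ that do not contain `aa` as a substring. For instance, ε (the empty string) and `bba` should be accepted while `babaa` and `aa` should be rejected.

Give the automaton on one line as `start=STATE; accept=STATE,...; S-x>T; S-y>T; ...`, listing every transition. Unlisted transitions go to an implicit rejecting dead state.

Track partial matches of the forbidden pattern `aa`. State S2 is a dead state reached once `aa` has occurred; every other state accepts. S0 means no part of `aa` is currently matched.
3 states suffice.
        a   b  
>* S0   S1  S0 
 * S1   S2  S0 
   S2   S2  S2 
(> = start, * = accepting)

start=S0; accept=S0,S1; S0-a>S1; S0-b>S0; S1-a>S2; S1-b>S0; S2-a>S2; S2-b>S2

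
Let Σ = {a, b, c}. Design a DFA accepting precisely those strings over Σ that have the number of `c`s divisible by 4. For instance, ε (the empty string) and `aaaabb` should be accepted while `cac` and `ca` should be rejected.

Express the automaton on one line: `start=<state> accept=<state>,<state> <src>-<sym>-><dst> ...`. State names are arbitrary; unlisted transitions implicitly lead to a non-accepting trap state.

start=s0 accept=s0 s0-a->s0 s0-b->s0 s0-c->s1 s1-a->s1 s1-b->s1 s1-c->s2 s2-a->s2 s2-b->s2 s2-c->s3 s3-a->s3 s3-b->s3 s3-c->s0

The only thing that matters is how many `c`s have appeared, reduced mod 4. Use one state per residue: s0 for 0, …, s3 for 3. Reading `c` moves to the next residue; anything else stays put. s0 is accepting.
4 states suffice.
        a   b   c  
>* s0   s0  s0  s1 
   s1   s1  s1  s2 
   s2   s2  s2  s3 
   s3   s3  s3  s0 
(> = start, * = accepting)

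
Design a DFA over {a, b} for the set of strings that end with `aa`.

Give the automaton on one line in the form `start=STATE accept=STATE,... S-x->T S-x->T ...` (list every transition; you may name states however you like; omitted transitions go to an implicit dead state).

Let each state record the length of the longest suffix of the input read so far that is also a prefix of `aa`. q1 means the last symbol is `a`; q2 means the last 2 symbols are `aa`. Accept only at q2, where the string currently ends in `aa`.
A 3-state machine:
        a   b  
>  q0   q1  q0 
   q1   q2  q0 
 * q2   q2  q0 
(> = start, * = accepting)

start=q0 accept=q2 q0-a->q1 q0-b->q0 q1-a->q2 q1-b->q0 q2-a->q2 q2-b->q0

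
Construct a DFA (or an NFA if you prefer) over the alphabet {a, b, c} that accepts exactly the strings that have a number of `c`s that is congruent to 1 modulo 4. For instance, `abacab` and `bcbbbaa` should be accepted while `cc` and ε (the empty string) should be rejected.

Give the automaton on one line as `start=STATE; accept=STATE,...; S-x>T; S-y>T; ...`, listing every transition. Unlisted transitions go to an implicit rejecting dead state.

start=s0; accept=s1; s0-a>s0; s0-b>s0; s0-c>s1; s1-a>s1; s1-b>s1; s1-c>s2; s2-a>s2; s2-b>s2; s2-c>s3; s3-a>s3; s3-b>s3; s3-c>s0

Keep the running count of `c`s modulo 4: each `c` advances along the cycle s0 → s1 → s2 → s3 → s0 while other symbols loop. Accept at s1.
        a   b   c  
>  s0   s0  s0  s1 
 * s1   s1  s1  s2 
   s2   s2  s2  s3 
   s3   s3  s3  s0 
(> = start, * = accepting)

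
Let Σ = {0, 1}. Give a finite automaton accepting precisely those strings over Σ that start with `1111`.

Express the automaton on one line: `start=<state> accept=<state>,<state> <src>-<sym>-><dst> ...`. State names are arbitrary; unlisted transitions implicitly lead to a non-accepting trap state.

start=s0 accept=s4 s0-0->s5 s0-1->s1 s1-0->s5 s1-1->s2 s2-0->s5 s2-1->s3 s3-0->s5 s3-1->s4 s4-0->s4 s4-1->s4 s5-0->s5 s5-1->s5

Check the first 4 symbols one by one: s0 through s3 record how many have matched `1111` so far; any wrong symbol goes to the dead state s5. After all 4 match we enter the accepting sink s4.
6 states suffice.
        0   1  
>  s0   s5  s1 
   s1   s5  s2 
   s2   s5  s3 
   s3   s5  s4 
 * s4   s4  s4 
   s5   s5  s5 
(> = start, * = accepting)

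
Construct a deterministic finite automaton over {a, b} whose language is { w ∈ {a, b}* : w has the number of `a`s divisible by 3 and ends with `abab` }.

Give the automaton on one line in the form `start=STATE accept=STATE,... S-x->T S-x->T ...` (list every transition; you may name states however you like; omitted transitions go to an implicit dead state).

start=q0 accept=q6 q0-a->q1 q0-b->q0 q1-a->q2 q1-b->q1 q2-a->q0 q2-b->q3 q3-a->q4 q3-b->q5 q4-a->q1 q4-b->q6 q5-a->q0 q5-b->q5 q6-a->q1 q6-b->q0

Build one automaton per condition and run them in lockstep. One (3 states) tracks the count of `a`s modulo 3; the other (5 states) tracks how much of the suffix `abab` has currently been matched. Each combined state is a pair, one component from each; accept when both components accept. Equivalent product states are then merged.
A 7-state machine:
        a   b  
>  q0   q1  q0 
   q1   q2  q1 
   q2   q0  q3 
   q3   q4  q5 
   q4   q1  q6 
   q5   q0  q5 
 * q6   q1  q0 
(> = start, * = accepting)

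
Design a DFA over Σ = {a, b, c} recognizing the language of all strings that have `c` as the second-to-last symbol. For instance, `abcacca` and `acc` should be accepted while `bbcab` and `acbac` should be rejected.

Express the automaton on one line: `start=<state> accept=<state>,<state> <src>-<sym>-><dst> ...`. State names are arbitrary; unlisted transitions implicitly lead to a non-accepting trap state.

Because acceptance depends on a position counted from the end, the machine has to buffer the most recent 2 symbols. Make each state the string of the last up-to-2 symbols read; on input `x` shift the window left and append `x`. Accept when the buffered window has length 2 and begins with `c`.
A 13-state machine:
          a    b    c  
>  q0     q1   q2   q3 
   q1     q4   q5   q6 
   q2     q7   q8   q9 
   q3    q10  q11  q12 
   q4     q4   q5   q6 
   q5     q7   q8   q9 
   q6    q10  q11  q12 
   q7     q4   q5   q6 
   q8     q7   q8   q9 
   q9    q10  q11  q12 
 * q10    q4   q5   q6 
 * q11    q7   q8   q9 
 * q12   q10  q11  q12 
(> = start, * = accepting)

start=q0 accept=q10,q11,q12 q0-a->q1 q0-b->q2 q0-c->q3 q1-a->q4 q1-b->q5 q1-c->q6 q2-a->q7 q2-b->q8 q2-c->q9 q3-a->q10 q3-b->q11 q3-c->q12 q4-a->q4 q4-b->q5 q4-c->q6 q5-a->q7 q5-b->q8 q5-c->q9 q6-a->q10 q6-b->q11 q6-c->q12 q7-a->q4 q7-b->q5 q7-c->q6 q8-a->q7 q8-b->q8 q8-c->q9 q9-a->q10 q9-b->q11 q9-c->q12 q10-a->q4 q10-b->q5 q10-c->q6 q11-a->q7 q11-b->q8 q11-c->q9 q12-a->q10 q12-b->q11 q12-c->q12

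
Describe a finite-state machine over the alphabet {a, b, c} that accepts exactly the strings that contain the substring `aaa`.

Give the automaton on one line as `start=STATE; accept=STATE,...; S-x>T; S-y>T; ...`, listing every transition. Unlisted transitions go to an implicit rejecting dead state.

Track how much of `aaa` has been matched so far: state s0 is no progress, s3 is the absorbing accept state reached once `aaa` has occurred. Intermediate states record partial matches; on a mismatch, fall back to the longest reusable overlap.
With 4 states:
        a   b   c  
>  s0   s1  s0  s0 
   s1   s2  s0  s0 
   s2   s3  s0  s0 
 * s3   s3  s3  s3 
(> = start, * = accepting)

start=s0; accept=s3; s0-a>s1; s0-b>s0; s0-c>s0; s1-a>s2; s1-b>s0; s1-c>s0; s2-a>s3; s2-b>s0; s2-c>s0; s3-a>s3; s3-b>s3; s3-c>s3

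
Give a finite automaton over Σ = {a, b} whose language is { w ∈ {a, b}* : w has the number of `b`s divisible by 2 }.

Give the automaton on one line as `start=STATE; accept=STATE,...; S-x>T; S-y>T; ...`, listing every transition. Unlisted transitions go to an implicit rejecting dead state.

start=s0; accept=s0; s0-a>s0; s0-b>s1; s1-a>s1; s1-b>s0

The only thing that matters is how many `b`s have appeared, reduced mod 2. Use one state per residue: s0 for 0, …, s1 for 1. Reading `b` moves to the next residue; anything else stays put. s0 is accepting.
With 2 states:
        a   b  
>* s0   s0  s1 
   s1   s1  s0 
(> = start, * = accepting)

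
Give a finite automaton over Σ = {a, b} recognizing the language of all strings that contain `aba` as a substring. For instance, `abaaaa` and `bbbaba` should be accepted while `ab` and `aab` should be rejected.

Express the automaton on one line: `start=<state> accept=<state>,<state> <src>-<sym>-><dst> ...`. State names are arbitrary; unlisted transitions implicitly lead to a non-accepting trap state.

start=S0 accept=S3 S0-a->S1 S0-b->S0 S1-a->S1 S1-b->S2 S2-a->S3 S2-b->S0 S3-a->S3 S3-b->S3

Track how much of `aba` has been matched so far: state S0 is no progress, S3 is the absorbing accept state reached once `aba` has occurred. Intermediate states record partial matches; on a mismatch, fall back to the longest reusable overlap.
With 4 states:
        a   b  
>  S0   S1  S0 
   S1   S1  S2 
   S2   S3  S0 
 * S3   S3  S3 
(> = start, * = accepting)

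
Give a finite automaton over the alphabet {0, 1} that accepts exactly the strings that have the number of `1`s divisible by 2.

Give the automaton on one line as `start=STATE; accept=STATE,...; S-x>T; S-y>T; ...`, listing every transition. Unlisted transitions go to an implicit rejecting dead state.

The only thing that matters is how many `1`s have appeared, reduced mod 2. Use one state per residue: q0 for 0, …, q1 for 1. Reading `1` moves to the next residue; anything else stays put. q0 is accepting.
        0   1  
>* q0   q0  q1 
   q1   q1  q0 
(> = start, * = accepting)

start=q0; accept=q0; q0-0>q0; q0-1>q1; q1-0>q1; q1-1>q0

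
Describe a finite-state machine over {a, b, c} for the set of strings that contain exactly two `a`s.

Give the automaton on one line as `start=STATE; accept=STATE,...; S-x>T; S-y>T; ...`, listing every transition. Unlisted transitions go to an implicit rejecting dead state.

Count `a`s, saturating at 3: states q0 through q2 mean 0 through 2 `a`s seen; q3 means more than 2. Each `a` increments (capped at q3); other symbols loop. Accept from {q2}.
A 4-state machine:
        a   b   c  
>  q0   q1  q0  q0 
   q1   q2  q1  q1 
 * q2   q3  q2  q2 
   q3   q3  q3  q3 
(> = start, * = accepting)

start=q0; accept=q2; q0-a>q1; q0-b>q0; q0-c>q0; q1-a>q2; q1-b>q1; q1-c>q1; q2-a>q3; q2-b>q2; q2-c>q2; q3-a>q3; q3-b>q3; q3-c>q3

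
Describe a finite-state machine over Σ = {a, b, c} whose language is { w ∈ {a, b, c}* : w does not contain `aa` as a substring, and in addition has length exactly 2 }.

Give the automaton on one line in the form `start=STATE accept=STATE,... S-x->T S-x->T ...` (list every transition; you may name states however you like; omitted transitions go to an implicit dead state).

start=q0 accept=q4,q5 q0-a->q1 q0-b->q2 q0-c->q2 q1-a->q3 q1-b->q4 q1-c->q4 q2-a->q5 q2-b->q4 q2-c->q4 q3-a->q6 q3-b->q6 q3-c->q6 q4-a->q7 q4-b->q8 q4-c->q8 q5-a->q6 q5-b->q8 q5-c->q8 q6-a->q6 q6-b->q6 q6-c->q6 q7-a->q6 q7-b->q8 q7-c->q8 q8-a->q7 q8-b->q8 q8-c->q8

Build one automaton per condition and run them in lockstep. One (3 states) tracks partial matches of the forbidden pattern `aa`; the other (4 states) tracks the input length, saturating at 3. Each combined state is a pair, one component from each; accept when both components accept.
9 states suffice.
        a   b   c  
>  q0   q1  q2  q2 
   q1   q3  q4  q4 
   q2   q5  q4  q4 
   q3   q6  q6  q6 
 * q4   q7  q8  q8 
 * q5   q6  q8  q8 
   q6   q6  q6  q6 
   q7   q6  q8  q8 
   q8   q7  q8  q8 
(> = start, * = accepting)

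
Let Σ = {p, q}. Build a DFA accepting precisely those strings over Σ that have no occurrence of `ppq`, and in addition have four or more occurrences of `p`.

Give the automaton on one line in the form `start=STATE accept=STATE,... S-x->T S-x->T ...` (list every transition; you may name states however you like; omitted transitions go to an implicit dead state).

start=A accept=H,L,M A-p->B A-q->A B-p->C B-q->D C-p->E C-q->F D-p->G D-q->D E-p->H E-q->F F-p->F F-q->F G-p->E G-q->I H-p->H H-q->F I-p->J I-q->I J-p->H J-q->K K-p->L K-q->K L-p->H L-q->M M-p->L M-q->M

Build one automaton per condition and run them in lockstep. The first has 4 states tracking partial matches of the forbidden pattern `ppq`; the second has 6 states tracking the count of `p`s, saturating at 5. A product state is a pair (one from each), accepting exactly when both do. After merging equivalent states the machine shrinks.
13 states suffice.
       p  q 
>  A   B  A 
   B   C  D 
   C   E  F 
   D   G  D 
   E   H  F 
   F   F  F 
   G   E  I 
 * H   H  F 
   I   J  I 
   J   H  K 
   K   L  K 
 * L   H  M 
 * M   L  M 
(> = start, * = accepting)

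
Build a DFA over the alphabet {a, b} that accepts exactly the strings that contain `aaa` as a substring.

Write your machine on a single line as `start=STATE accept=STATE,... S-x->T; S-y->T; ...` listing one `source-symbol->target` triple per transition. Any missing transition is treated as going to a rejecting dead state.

Track how much of `aaa` has been matched so far: state q0 is no progress, q3 is the absorbing accept state reached once `aaa` has occurred. Intermediate states record partial matches; on a mismatch, fall back to the longest reusable overlap.
A 4-state machine:
        a   b  
>  q0   q1  q0 
   q1   q2  q0 
   q2   q3  q0 
 * q3   q3  q3 
(> = start, * = accepting)

start=q0; accept=q3; q0-a->q1; q0-b->q0; q1-a->q2; q1-b->q0; q2-a->q3; q2-b->q0; q3-a->q3; q3-b->q3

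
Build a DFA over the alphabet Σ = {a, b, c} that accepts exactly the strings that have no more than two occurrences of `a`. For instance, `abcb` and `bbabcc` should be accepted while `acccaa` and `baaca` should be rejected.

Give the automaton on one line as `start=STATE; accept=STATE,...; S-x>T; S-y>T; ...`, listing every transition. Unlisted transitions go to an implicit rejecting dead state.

start=q0; accept=q0,q1,q2; q0-a>q1; q0-b>q0; q0-c>q0; q1-a>q2; q1-b>q1; q1-c>q1; q2-a>q3; q2-b>q2; q2-c>q2; q3-a>q3; q3-b>q3; q3-c>q3

Count `a`s, saturating at 3: states q0 through q2 mean 0 through 2 `a`s seen; q3 means more than 2. Each `a` increments (capped at q3); other symbols loop. Accept from {q0, q1, q2}.
With 4 states:
        a   b   c  
>* q0   q1  q0  q0 
 * q1   q2  q1  q1 
 * q2   q3  q2  q2 
   q3   q3  q3  q3 
(> = start, * = accepting)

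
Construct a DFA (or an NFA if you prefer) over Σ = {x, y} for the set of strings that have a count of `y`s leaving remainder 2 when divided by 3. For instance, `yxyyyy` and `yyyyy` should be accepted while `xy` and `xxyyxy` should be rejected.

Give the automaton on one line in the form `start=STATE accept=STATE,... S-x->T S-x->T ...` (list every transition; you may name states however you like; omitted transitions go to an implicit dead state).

Keep the running count of `y`s modulo 3: each `y` advances along the cycle S0 → S1 → S2 → S0 while other symbols loop. Accept at S2.
        x   y  
>  S0   S0  S1 
   S1   S1  S2 
 * S2   S2  S0 
(> = start, * = accepting)

start=S0 accept=S2 S0-x->S0 S0-y->S1 S1-x->S1 S1-y->S2 S2-x->S2 S2-y->S0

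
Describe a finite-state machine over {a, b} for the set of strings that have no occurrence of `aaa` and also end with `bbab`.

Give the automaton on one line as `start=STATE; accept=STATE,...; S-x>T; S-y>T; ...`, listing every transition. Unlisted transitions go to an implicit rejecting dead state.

start=S0; accept=S7; S0-a>S1; S0-b>S2; S1-a>S3; S1-b>S2; S2-a>S1; S2-b>S4; S3-a>S5; S3-b>S2; S4-a>S6; S4-b>S4; S5-a>S5; S5-b>S5; S6-a>S3; S6-b>S7; S7-a>S1; S7-b>S4

Build one automaton per condition and run them in lockstep. One (4 states) tracks partial matches of the forbidden pattern `aaa`; the other (5 states) tracks how much of the suffix `bbab` has currently been matched. Each combined state is a pair, one component from each; accept when both components accept. Equivalent product states are then merged.
With 8 states:
        a   b  
>  S0   S1  S2 
   S1   S3  S2 
   S2   S1  S4 
   S3   S5  S2 
   S4   S6  S4 
   S5   S5  S5 
   S6   S3  S7 
 * S7   S1  S4 
(> = start, * = accepting)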